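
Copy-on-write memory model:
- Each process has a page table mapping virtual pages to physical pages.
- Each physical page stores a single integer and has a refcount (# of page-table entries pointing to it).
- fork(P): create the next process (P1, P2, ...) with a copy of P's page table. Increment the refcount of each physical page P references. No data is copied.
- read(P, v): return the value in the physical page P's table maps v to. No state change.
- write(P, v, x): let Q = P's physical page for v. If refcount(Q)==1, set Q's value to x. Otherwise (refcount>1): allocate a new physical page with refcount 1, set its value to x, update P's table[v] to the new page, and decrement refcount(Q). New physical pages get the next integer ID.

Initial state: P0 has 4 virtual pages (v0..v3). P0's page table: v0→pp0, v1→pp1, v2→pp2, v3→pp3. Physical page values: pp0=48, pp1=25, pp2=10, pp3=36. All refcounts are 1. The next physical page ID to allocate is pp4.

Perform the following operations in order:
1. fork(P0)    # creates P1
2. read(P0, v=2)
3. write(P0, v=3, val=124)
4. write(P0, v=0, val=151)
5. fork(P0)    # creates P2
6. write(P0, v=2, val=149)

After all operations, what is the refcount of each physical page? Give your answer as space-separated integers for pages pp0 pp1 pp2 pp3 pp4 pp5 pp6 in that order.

Op 1: fork(P0) -> P1. 4 ppages; refcounts: pp0:2 pp1:2 pp2:2 pp3:2
Op 2: read(P0, v2) -> 10. No state change.
Op 3: write(P0, v3, 124). refcount(pp3)=2>1 -> COPY to pp4. 5 ppages; refcounts: pp0:2 pp1:2 pp2:2 pp3:1 pp4:1
Op 4: write(P0, v0, 151). refcount(pp0)=2>1 -> COPY to pp5. 6 ppages; refcounts: pp0:1 pp1:2 pp2:2 pp3:1 pp4:1 pp5:1
Op 5: fork(P0) -> P2. 6 ppages; refcounts: pp0:1 pp1:3 pp2:3 pp3:1 pp4:2 pp5:2
Op 6: write(P0, v2, 149). refcount(pp2)=3>1 -> COPY to pp6. 7 ppages; refcounts: pp0:1 pp1:3 pp2:2 pp3:1 pp4:2 pp5:2 pp6:1

Answer: 1 3 2 1 2 2 1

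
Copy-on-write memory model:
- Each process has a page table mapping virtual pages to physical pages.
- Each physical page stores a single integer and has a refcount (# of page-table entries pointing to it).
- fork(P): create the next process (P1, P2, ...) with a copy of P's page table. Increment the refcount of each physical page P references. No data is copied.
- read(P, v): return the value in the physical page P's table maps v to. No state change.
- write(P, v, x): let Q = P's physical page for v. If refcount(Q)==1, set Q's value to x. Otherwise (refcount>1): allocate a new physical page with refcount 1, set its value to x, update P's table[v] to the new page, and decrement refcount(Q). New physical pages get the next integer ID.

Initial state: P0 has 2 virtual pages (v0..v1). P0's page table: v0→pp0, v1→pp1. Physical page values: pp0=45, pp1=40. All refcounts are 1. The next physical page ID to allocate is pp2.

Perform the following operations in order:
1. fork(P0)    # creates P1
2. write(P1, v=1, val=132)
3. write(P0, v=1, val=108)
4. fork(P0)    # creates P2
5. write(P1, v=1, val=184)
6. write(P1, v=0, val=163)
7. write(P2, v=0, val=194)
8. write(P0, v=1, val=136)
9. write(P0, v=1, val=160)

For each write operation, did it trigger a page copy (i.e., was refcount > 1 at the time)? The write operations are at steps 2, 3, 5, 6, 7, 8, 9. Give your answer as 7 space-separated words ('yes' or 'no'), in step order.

Op 1: fork(P0) -> P1. 2 ppages; refcounts: pp0:2 pp1:2
Op 2: write(P1, v1, 132). refcount(pp1)=2>1 -> COPY to pp2. 3 ppages; refcounts: pp0:2 pp1:1 pp2:1
Op 3: write(P0, v1, 108). refcount(pp1)=1 -> write in place. 3 ppages; refcounts: pp0:2 pp1:1 pp2:1
Op 4: fork(P0) -> P2. 3 ppages; refcounts: pp0:3 pp1:2 pp2:1
Op 5: write(P1, v1, 184). refcount(pp2)=1 -> write in place. 3 ppages; refcounts: pp0:3 pp1:2 pp2:1
Op 6: write(P1, v0, 163). refcount(pp0)=3>1 -> COPY to pp3. 4 ppages; refcounts: pp0:2 pp1:2 pp2:1 pp3:1
Op 7: write(P2, v0, 194). refcount(pp0)=2>1 -> COPY to pp4. 5 ppages; refcounts: pp0:1 pp1:2 pp2:1 pp3:1 pp4:1
Op 8: write(P0, v1, 136). refcount(pp1)=2>1 -> COPY to pp5. 6 ppages; refcounts: pp0:1 pp1:1 pp2:1 pp3:1 pp4:1 pp5:1
Op 9: write(P0, v1, 160). refcount(pp5)=1 -> write in place. 6 ppages; refcounts: pp0:1 pp1:1 pp2:1 pp3:1 pp4:1 pp5:1

yes no no yes yes yes no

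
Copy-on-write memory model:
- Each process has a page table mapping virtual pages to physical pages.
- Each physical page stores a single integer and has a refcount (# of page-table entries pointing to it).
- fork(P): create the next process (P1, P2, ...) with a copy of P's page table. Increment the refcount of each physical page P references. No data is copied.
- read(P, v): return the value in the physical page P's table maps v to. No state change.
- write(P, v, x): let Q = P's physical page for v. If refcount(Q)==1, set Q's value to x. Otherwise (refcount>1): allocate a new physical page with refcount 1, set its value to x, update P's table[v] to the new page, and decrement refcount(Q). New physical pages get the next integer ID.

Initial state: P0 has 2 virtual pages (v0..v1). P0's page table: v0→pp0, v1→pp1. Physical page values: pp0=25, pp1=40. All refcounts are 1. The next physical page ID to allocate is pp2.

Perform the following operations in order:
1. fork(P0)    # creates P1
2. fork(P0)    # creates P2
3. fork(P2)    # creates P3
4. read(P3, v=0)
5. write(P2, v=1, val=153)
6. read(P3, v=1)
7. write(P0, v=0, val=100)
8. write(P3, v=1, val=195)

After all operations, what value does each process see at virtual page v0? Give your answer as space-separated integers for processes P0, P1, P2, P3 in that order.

Op 1: fork(P0) -> P1. 2 ppages; refcounts: pp0:2 pp1:2
Op 2: fork(P0) -> P2. 2 ppages; refcounts: pp0:3 pp1:3
Op 3: fork(P2) -> P3. 2 ppages; refcounts: pp0:4 pp1:4
Op 4: read(P3, v0) -> 25. No state change.
Op 5: write(P2, v1, 153). refcount(pp1)=4>1 -> COPY to pp2. 3 ppages; refcounts: pp0:4 pp1:3 pp2:1
Op 6: read(P3, v1) -> 40. No state change.
Op 7: write(P0, v0, 100). refcount(pp0)=4>1 -> COPY to pp3. 4 ppages; refcounts: pp0:3 pp1:3 pp2:1 pp3:1
Op 8: write(P3, v1, 195). refcount(pp1)=3>1 -> COPY to pp4. 5 ppages; refcounts: pp0:3 pp1:2 pp2:1 pp3:1 pp4:1
P0: v0 -> pp3 = 100
P1: v0 -> pp0 = 25
P2: v0 -> pp0 = 25
P3: v0 -> pp0 = 25

Answer: 100 25 25 25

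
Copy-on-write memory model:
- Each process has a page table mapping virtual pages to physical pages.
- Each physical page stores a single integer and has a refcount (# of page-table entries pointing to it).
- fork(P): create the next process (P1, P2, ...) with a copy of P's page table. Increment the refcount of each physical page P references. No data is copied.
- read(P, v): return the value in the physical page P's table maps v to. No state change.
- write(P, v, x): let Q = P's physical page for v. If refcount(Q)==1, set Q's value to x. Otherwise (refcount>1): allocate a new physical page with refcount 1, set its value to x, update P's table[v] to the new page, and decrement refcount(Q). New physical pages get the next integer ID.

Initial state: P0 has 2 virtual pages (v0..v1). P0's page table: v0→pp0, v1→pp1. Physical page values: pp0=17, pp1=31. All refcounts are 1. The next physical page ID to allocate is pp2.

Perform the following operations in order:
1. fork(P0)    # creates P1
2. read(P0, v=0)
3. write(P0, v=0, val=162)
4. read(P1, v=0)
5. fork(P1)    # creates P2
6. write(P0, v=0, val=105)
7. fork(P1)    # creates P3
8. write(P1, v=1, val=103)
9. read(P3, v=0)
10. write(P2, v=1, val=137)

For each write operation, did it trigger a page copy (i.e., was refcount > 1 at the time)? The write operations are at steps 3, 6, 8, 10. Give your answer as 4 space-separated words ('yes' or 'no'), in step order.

Op 1: fork(P0) -> P1. 2 ppages; refcounts: pp0:2 pp1:2
Op 2: read(P0, v0) -> 17. No state change.
Op 3: write(P0, v0, 162). refcount(pp0)=2>1 -> COPY to pp2. 3 ppages; refcounts: pp0:1 pp1:2 pp2:1
Op 4: read(P1, v0) -> 17. No state change.
Op 5: fork(P1) -> P2. 3 ppages; refcounts: pp0:2 pp1:3 pp2:1
Op 6: write(P0, v0, 105). refcount(pp2)=1 -> write in place. 3 ppages; refcounts: pp0:2 pp1:3 pp2:1
Op 7: fork(P1) -> P3. 3 ppages; refcounts: pp0:3 pp1:4 pp2:1
Op 8: write(P1, v1, 103). refcount(pp1)=4>1 -> COPY to pp3. 4 ppages; refcounts: pp0:3 pp1:3 pp2:1 pp3:1
Op 9: read(P3, v0) -> 17. No state change.
Op 10: write(P2, v1, 137). refcount(pp1)=3>1 -> COPY to pp4. 5 ppages; refcounts: pp0:3 pp1:2 pp2:1 pp3:1 pp4:1

yes no yes yes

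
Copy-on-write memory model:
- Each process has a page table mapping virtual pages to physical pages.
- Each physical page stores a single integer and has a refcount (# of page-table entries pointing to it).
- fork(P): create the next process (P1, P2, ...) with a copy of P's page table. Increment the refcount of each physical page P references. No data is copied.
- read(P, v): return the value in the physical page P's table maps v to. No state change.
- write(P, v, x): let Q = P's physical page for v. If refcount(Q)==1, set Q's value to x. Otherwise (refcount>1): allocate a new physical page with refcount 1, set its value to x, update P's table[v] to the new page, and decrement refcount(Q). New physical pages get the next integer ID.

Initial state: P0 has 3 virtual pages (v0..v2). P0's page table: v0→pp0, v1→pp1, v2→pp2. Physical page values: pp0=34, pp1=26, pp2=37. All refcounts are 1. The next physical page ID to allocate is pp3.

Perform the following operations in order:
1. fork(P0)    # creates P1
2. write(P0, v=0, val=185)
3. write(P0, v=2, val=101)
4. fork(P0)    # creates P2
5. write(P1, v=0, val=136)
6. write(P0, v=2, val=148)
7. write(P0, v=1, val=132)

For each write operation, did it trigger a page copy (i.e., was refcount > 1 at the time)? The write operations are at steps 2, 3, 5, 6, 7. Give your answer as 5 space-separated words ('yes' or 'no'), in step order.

Op 1: fork(P0) -> P1. 3 ppages; refcounts: pp0:2 pp1:2 pp2:2
Op 2: write(P0, v0, 185). refcount(pp0)=2>1 -> COPY to pp3. 4 ppages; refcounts: pp0:1 pp1:2 pp2:2 pp3:1
Op 3: write(P0, v2, 101). refcount(pp2)=2>1 -> COPY to pp4. 5 ppages; refcounts: pp0:1 pp1:2 pp2:1 pp3:1 pp4:1
Op 4: fork(P0) -> P2. 5 ppages; refcounts: pp0:1 pp1:3 pp2:1 pp3:2 pp4:2
Op 5: write(P1, v0, 136). refcount(pp0)=1 -> write in place. 5 ppages; refcounts: pp0:1 pp1:3 pp2:1 pp3:2 pp4:2
Op 6: write(P0, v2, 148). refcount(pp4)=2>1 -> COPY to pp5. 6 ppages; refcounts: pp0:1 pp1:3 pp2:1 pp3:2 pp4:1 pp5:1
Op 7: write(P0, v1, 132). refcount(pp1)=3>1 -> COPY to pp6. 7 ppages; refcounts: pp0:1 pp1:2 pp2:1 pp3:2 pp4:1 pp5:1 pp6:1

yes yes no yes yes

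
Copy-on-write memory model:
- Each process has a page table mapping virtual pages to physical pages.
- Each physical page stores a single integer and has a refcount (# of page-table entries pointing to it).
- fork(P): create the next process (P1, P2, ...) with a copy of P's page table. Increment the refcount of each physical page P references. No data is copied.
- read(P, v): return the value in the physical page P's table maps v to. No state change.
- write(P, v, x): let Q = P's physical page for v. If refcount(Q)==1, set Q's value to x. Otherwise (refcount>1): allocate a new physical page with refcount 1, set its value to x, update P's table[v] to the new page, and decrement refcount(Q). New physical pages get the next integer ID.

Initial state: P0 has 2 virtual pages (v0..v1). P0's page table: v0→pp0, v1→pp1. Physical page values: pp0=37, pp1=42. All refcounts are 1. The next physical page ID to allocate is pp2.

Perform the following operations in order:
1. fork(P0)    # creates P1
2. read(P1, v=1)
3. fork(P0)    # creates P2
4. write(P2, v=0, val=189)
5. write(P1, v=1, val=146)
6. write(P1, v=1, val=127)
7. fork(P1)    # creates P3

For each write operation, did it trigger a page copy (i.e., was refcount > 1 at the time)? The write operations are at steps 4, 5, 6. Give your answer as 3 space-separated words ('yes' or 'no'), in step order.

Op 1: fork(P0) -> P1. 2 ppages; refcounts: pp0:2 pp1:2
Op 2: read(P1, v1) -> 42. No state change.
Op 3: fork(P0) -> P2. 2 ppages; refcounts: pp0:3 pp1:3
Op 4: write(P2, v0, 189). refcount(pp0)=3>1 -> COPY to pp2. 3 ppages; refcounts: pp0:2 pp1:3 pp2:1
Op 5: write(P1, v1, 146). refcount(pp1)=3>1 -> COPY to pp3. 4 ppages; refcounts: pp0:2 pp1:2 pp2:1 pp3:1
Op 6: write(P1, v1, 127). refcount(pp3)=1 -> write in place. 4 ppages; refcounts: pp0:2 pp1:2 pp2:1 pp3:1
Op 7: fork(P1) -> P3. 4 ppages; refcounts: pp0:3 pp1:2 pp2:1 pp3:2

yes yes no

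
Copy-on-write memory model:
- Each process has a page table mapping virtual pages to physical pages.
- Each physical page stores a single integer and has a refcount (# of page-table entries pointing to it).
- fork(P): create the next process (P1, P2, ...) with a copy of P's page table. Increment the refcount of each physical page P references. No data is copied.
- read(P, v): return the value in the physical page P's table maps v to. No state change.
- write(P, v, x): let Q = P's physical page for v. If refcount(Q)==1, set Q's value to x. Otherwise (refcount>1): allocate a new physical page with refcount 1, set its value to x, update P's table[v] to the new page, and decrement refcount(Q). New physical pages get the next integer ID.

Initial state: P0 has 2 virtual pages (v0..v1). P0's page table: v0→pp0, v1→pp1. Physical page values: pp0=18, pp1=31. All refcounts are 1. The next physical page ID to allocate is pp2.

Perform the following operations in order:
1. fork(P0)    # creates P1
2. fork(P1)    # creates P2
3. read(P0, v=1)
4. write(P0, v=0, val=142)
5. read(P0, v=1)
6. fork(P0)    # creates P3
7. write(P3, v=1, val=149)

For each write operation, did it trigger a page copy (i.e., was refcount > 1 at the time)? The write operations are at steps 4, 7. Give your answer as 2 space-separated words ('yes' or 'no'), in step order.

Op 1: fork(P0) -> P1. 2 ppages; refcounts: pp0:2 pp1:2
Op 2: fork(P1) -> P2. 2 ppages; refcounts: pp0:3 pp1:3
Op 3: read(P0, v1) -> 31. No state change.
Op 4: write(P0, v0, 142). refcount(pp0)=3>1 -> COPY to pp2. 3 ppages; refcounts: pp0:2 pp1:3 pp2:1
Op 5: read(P0, v1) -> 31. No state change.
Op 6: fork(P0) -> P3. 3 ppages; refcounts: pp0:2 pp1:4 pp2:2
Op 7: write(P3, v1, 149). refcount(pp1)=4>1 -> COPY to pp3. 4 ppages; refcounts: pp0:2 pp1:3 pp2:2 pp3:1

yes yes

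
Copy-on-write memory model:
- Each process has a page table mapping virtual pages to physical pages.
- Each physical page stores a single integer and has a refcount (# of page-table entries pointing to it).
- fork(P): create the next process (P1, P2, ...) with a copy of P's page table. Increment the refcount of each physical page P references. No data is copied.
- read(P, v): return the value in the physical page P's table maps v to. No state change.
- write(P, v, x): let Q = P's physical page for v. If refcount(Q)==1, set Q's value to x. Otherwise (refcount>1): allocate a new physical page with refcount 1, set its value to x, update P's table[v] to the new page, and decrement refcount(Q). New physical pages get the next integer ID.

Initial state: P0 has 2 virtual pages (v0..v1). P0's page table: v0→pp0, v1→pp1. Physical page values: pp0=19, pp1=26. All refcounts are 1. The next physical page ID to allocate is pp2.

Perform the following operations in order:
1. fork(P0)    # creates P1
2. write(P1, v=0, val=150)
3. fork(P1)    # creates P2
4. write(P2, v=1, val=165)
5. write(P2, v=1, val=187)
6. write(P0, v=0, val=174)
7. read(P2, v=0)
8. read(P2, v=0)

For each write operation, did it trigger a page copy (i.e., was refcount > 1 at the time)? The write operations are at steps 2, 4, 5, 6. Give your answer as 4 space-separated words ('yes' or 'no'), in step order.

Op 1: fork(P0) -> P1. 2 ppages; refcounts: pp0:2 pp1:2
Op 2: write(P1, v0, 150). refcount(pp0)=2>1 -> COPY to pp2. 3 ppages; refcounts: pp0:1 pp1:2 pp2:1
Op 3: fork(P1) -> P2. 3 ppages; refcounts: pp0:1 pp1:3 pp2:2
Op 4: write(P2, v1, 165). refcount(pp1)=3>1 -> COPY to pp3. 4 ppages; refcounts: pp0:1 pp1:2 pp2:2 pp3:1
Op 5: write(P2, v1, 187). refcount(pp3)=1 -> write in place. 4 ppages; refcounts: pp0:1 pp1:2 pp2:2 pp3:1
Op 6: write(P0, v0, 174). refcount(pp0)=1 -> write in place. 4 ppages; refcounts: pp0:1 pp1:2 pp2:2 pp3:1
Op 7: read(P2, v0) -> 150. No state change.
Op 8: read(P2, v0) -> 150. No state change.

yes yes no no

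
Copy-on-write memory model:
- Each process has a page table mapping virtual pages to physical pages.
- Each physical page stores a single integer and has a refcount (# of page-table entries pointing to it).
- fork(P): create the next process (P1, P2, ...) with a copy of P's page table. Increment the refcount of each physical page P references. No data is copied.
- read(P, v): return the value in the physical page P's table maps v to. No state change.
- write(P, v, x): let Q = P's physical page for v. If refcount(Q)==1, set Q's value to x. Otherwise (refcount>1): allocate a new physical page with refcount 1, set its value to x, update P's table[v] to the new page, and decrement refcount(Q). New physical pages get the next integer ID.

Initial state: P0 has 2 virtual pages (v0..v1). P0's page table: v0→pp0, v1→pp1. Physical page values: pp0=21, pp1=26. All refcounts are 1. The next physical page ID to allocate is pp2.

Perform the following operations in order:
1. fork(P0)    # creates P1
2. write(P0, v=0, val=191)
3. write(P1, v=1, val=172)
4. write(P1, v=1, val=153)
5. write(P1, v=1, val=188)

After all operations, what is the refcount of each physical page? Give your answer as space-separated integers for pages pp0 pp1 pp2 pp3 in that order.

Answer: 1 1 1 1

Derivation:
Op 1: fork(P0) -> P1. 2 ppages; refcounts: pp0:2 pp1:2
Op 2: write(P0, v0, 191). refcount(pp0)=2>1 -> COPY to pp2. 3 ppages; refcounts: pp0:1 pp1:2 pp2:1
Op 3: write(P1, v1, 172). refcount(pp1)=2>1 -> COPY to pp3. 4 ppages; refcounts: pp0:1 pp1:1 pp2:1 pp3:1
Op 4: write(P1, v1, 153). refcount(pp3)=1 -> write in place. 4 ppages; refcounts: pp0:1 pp1:1 pp2:1 pp3:1
Op 5: write(P1, v1, 188). refcount(pp3)=1 -> write in place. 4 ppages; refcounts: pp0:1 pp1:1 pp2:1 pp3:1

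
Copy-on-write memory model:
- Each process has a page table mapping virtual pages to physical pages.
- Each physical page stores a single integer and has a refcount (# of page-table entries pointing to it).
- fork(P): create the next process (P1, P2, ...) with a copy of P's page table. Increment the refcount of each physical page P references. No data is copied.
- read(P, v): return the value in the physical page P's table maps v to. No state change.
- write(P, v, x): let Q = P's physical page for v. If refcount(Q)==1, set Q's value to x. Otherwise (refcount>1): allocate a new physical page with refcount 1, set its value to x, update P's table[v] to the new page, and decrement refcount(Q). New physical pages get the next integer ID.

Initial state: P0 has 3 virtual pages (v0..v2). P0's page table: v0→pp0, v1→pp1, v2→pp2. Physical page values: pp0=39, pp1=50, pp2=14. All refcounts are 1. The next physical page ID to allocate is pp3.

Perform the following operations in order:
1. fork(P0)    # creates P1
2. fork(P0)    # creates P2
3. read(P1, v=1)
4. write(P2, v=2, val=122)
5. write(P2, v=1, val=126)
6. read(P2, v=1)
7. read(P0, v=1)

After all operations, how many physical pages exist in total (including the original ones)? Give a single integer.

Op 1: fork(P0) -> P1. 3 ppages; refcounts: pp0:2 pp1:2 pp2:2
Op 2: fork(P0) -> P2. 3 ppages; refcounts: pp0:3 pp1:3 pp2:3
Op 3: read(P1, v1) -> 50. No state change.
Op 4: write(P2, v2, 122). refcount(pp2)=3>1 -> COPY to pp3. 4 ppages; refcounts: pp0:3 pp1:3 pp2:2 pp3:1
Op 5: write(P2, v1, 126). refcount(pp1)=3>1 -> COPY to pp4. 5 ppages; refcounts: pp0:3 pp1:2 pp2:2 pp3:1 pp4:1
Op 6: read(P2, v1) -> 126. No state change.
Op 7: read(P0, v1) -> 50. No state change.

Answer: 5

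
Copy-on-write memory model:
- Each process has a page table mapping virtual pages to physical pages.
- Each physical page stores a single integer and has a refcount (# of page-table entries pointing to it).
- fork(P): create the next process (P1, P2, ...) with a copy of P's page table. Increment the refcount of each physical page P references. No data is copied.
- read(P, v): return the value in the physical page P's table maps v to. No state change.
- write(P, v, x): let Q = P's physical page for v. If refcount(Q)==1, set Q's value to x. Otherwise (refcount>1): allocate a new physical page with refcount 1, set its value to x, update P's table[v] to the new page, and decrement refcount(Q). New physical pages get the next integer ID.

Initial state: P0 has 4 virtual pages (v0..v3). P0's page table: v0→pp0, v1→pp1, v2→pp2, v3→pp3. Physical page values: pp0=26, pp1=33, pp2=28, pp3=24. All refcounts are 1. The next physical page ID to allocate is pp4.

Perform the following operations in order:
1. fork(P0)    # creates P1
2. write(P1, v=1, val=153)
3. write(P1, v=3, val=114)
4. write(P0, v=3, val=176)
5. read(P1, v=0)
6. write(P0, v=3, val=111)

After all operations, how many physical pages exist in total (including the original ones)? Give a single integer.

Op 1: fork(P0) -> P1. 4 ppages; refcounts: pp0:2 pp1:2 pp2:2 pp3:2
Op 2: write(P1, v1, 153). refcount(pp1)=2>1 -> COPY to pp4. 5 ppages; refcounts: pp0:2 pp1:1 pp2:2 pp3:2 pp4:1
Op 3: write(P1, v3, 114). refcount(pp3)=2>1 -> COPY to pp5. 6 ppages; refcounts: pp0:2 pp1:1 pp2:2 pp3:1 pp4:1 pp5:1
Op 4: write(P0, v3, 176). refcount(pp3)=1 -> write in place. 6 ppages; refcounts: pp0:2 pp1:1 pp2:2 pp3:1 pp4:1 pp5:1
Op 5: read(P1, v0) -> 26. No state change.
Op 6: write(P0, v3, 111). refcount(pp3)=1 -> write in place. 6 ppages; refcounts: pp0:2 pp1:1 pp2:2 pp3:1 pp4:1 pp5:1

Answer: 6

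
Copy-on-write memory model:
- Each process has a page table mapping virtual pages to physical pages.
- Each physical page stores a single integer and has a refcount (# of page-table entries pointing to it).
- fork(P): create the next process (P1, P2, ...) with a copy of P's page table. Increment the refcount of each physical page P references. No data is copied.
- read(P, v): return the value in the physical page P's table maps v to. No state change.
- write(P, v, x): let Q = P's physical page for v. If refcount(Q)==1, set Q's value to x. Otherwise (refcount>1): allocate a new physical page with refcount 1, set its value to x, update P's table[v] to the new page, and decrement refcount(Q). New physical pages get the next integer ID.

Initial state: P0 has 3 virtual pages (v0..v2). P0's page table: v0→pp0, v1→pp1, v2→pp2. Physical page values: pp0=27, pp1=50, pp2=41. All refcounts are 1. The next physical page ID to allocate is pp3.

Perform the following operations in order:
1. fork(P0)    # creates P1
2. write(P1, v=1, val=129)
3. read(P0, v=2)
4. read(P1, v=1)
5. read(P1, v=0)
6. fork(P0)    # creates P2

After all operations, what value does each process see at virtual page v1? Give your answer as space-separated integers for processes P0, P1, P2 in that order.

Op 1: fork(P0) -> P1. 3 ppages; refcounts: pp0:2 pp1:2 pp2:2
Op 2: write(P1, v1, 129). refcount(pp1)=2>1 -> COPY to pp3. 4 ppages; refcounts: pp0:2 pp1:1 pp2:2 pp3:1
Op 3: read(P0, v2) -> 41. No state change.
Op 4: read(P1, v1) -> 129. No state change.
Op 5: read(P1, v0) -> 27. No state change.
Op 6: fork(P0) -> P2. 4 ppages; refcounts: pp0:3 pp1:2 pp2:3 pp3:1
P0: v1 -> pp1 = 50
P1: v1 -> pp3 = 129
P2: v1 -> pp1 = 50

Answer: 50 129 50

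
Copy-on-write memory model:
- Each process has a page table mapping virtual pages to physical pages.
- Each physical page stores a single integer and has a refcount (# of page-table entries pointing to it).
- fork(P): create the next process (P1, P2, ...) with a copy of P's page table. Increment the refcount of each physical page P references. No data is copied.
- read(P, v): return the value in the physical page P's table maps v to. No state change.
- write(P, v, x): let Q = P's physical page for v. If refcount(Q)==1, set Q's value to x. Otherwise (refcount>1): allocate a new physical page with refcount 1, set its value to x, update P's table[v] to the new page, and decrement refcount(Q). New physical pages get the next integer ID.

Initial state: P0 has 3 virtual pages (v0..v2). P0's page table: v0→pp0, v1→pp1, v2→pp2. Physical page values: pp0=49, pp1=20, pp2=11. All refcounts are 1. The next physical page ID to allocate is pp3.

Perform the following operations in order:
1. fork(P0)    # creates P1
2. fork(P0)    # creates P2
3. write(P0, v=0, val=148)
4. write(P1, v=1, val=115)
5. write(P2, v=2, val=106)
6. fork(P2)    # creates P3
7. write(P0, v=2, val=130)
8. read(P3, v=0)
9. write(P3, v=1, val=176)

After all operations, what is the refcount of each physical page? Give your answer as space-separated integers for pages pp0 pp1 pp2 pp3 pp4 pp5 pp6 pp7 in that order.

Answer: 3 2 1 1 1 2 1 1

Derivation:
Op 1: fork(P0) -> P1. 3 ppages; refcounts: pp0:2 pp1:2 pp2:2
Op 2: fork(P0) -> P2. 3 ppages; refcounts: pp0:3 pp1:3 pp2:3
Op 3: write(P0, v0, 148). refcount(pp0)=3>1 -> COPY to pp3. 4 ppages; refcounts: pp0:2 pp1:3 pp2:3 pp3:1
Op 4: write(P1, v1, 115). refcount(pp1)=3>1 -> COPY to pp4. 5 ppages; refcounts: pp0:2 pp1:2 pp2:3 pp3:1 pp4:1
Op 5: write(P2, v2, 106). refcount(pp2)=3>1 -> COPY to pp5. 6 ppages; refcounts: pp0:2 pp1:2 pp2:2 pp3:1 pp4:1 pp5:1
Op 6: fork(P2) -> P3. 6 ppages; refcounts: pp0:3 pp1:3 pp2:2 pp3:1 pp4:1 pp5:2
Op 7: write(P0, v2, 130). refcount(pp2)=2>1 -> COPY to pp6. 7 ppages; refcounts: pp0:3 pp1:3 pp2:1 pp3:1 pp4:1 pp5:2 pp6:1
Op 8: read(P3, v0) -> 49. No state change.
Op 9: write(P3, v1, 176). refcount(pp1)=3>1 -> COPY to pp7. 8 ppages; refcounts: pp0:3 pp1:2 pp2:1 pp3:1 pp4:1 pp5:2 pp6:1 pp7:1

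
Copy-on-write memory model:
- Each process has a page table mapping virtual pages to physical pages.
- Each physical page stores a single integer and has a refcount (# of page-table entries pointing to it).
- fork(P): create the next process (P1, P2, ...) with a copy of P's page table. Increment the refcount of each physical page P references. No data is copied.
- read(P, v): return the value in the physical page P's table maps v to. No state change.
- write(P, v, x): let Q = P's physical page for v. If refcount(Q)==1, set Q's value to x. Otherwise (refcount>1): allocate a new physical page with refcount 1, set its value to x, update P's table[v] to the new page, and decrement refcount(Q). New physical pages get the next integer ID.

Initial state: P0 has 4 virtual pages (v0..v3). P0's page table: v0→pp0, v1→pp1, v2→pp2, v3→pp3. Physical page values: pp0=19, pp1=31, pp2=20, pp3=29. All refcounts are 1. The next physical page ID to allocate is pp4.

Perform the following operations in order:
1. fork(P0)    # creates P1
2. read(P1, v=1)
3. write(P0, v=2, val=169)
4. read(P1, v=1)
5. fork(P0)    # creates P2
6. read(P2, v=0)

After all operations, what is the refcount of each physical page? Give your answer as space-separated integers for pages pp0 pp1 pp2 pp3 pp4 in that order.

Answer: 3 3 1 3 2

Derivation:
Op 1: fork(P0) -> P1. 4 ppages; refcounts: pp0:2 pp1:2 pp2:2 pp3:2
Op 2: read(P1, v1) -> 31. No state change.
Op 3: write(P0, v2, 169). refcount(pp2)=2>1 -> COPY to pp4. 5 ppages; refcounts: pp0:2 pp1:2 pp2:1 pp3:2 pp4:1
Op 4: read(P1, v1) -> 31. No state change.
Op 5: fork(P0) -> P2. 5 ppages; refcounts: pp0:3 pp1:3 pp2:1 pp3:3 pp4:2
Op 6: read(P2, v0) -> 19. No state change.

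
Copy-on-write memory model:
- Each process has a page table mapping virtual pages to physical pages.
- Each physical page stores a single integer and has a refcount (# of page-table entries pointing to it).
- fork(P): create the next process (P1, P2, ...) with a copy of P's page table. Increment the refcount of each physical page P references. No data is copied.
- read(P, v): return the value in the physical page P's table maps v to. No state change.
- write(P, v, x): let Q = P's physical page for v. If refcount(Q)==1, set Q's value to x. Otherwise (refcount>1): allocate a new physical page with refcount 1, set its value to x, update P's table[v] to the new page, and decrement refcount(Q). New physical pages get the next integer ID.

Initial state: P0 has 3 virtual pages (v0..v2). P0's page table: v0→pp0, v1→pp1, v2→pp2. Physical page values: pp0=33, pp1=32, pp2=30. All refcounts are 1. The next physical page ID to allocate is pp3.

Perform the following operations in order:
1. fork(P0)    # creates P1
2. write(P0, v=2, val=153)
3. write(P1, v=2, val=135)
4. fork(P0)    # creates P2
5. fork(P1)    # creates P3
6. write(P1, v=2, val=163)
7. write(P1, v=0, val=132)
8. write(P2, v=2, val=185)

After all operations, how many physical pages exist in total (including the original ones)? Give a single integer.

Op 1: fork(P0) -> P1. 3 ppages; refcounts: pp0:2 pp1:2 pp2:2
Op 2: write(P0, v2, 153). refcount(pp2)=2>1 -> COPY to pp3. 4 ppages; refcounts: pp0:2 pp1:2 pp2:1 pp3:1
Op 3: write(P1, v2, 135). refcount(pp2)=1 -> write in place. 4 ppages; refcounts: pp0:2 pp1:2 pp2:1 pp3:1
Op 4: fork(P0) -> P2. 4 ppages; refcounts: pp0:3 pp1:3 pp2:1 pp3:2
Op 5: fork(P1) -> P3. 4 ppages; refcounts: pp0:4 pp1:4 pp2:2 pp3:2
Op 6: write(P1, v2, 163). refcount(pp2)=2>1 -> COPY to pp4. 5 ppages; refcounts: pp0:4 pp1:4 pp2:1 pp3:2 pp4:1
Op 7: write(P1, v0, 132). refcount(pp0)=4>1 -> COPY to pp5. 6 ppages; refcounts: pp0:3 pp1:4 pp2:1 pp3:2 pp4:1 pp5:1
Op 8: write(P2, v2, 185). refcount(pp3)=2>1 -> COPY to pp6. 7 ppages; refcounts: pp0:3 pp1:4 pp2:1 pp3:1 pp4:1 pp5:1 pp6:1

Answer: 7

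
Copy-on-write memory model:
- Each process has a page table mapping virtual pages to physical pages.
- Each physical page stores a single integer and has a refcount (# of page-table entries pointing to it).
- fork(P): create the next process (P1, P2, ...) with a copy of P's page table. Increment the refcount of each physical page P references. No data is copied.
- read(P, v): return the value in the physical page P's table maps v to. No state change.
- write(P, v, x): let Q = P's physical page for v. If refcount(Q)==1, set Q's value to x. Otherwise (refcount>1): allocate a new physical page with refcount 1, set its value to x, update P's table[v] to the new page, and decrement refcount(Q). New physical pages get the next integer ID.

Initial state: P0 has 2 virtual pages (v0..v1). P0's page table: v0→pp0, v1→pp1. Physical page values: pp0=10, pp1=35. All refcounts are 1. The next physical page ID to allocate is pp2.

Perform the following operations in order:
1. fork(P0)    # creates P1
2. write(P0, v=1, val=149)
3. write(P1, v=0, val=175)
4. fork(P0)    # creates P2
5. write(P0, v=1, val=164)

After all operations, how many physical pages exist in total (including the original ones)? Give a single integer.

Answer: 5

Derivation:
Op 1: fork(P0) -> P1. 2 ppages; refcounts: pp0:2 pp1:2
Op 2: write(P0, v1, 149). refcount(pp1)=2>1 -> COPY to pp2. 3 ppages; refcounts: pp0:2 pp1:1 pp2:1
Op 3: write(P1, v0, 175). refcount(pp0)=2>1 -> COPY to pp3. 4 ppages; refcounts: pp0:1 pp1:1 pp2:1 pp3:1
Op 4: fork(P0) -> P2. 4 ppages; refcounts: pp0:2 pp1:1 pp2:2 pp3:1
Op 5: write(P0, v1, 164). refcount(pp2)=2>1 -> COPY to pp4. 5 ppages; refcounts: pp0:2 pp1:1 pp2:1 pp3:1 pp4:1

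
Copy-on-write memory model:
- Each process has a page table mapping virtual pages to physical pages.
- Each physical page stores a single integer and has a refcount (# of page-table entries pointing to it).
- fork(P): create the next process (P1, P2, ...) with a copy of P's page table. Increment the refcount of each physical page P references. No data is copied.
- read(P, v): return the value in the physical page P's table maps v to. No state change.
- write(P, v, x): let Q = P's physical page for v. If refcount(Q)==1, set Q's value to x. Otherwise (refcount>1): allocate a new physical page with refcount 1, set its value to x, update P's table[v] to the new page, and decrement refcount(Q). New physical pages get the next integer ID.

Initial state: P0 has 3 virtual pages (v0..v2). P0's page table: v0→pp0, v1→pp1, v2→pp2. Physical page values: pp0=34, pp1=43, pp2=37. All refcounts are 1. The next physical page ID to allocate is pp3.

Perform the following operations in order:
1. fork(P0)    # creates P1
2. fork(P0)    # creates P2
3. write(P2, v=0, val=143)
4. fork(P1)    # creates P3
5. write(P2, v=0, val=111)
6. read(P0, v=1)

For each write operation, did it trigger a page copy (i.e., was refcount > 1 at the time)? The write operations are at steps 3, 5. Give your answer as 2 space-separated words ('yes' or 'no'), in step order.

Op 1: fork(P0) -> P1. 3 ppages; refcounts: pp0:2 pp1:2 pp2:2
Op 2: fork(P0) -> P2. 3 ppages; refcounts: pp0:3 pp1:3 pp2:3
Op 3: write(P2, v0, 143). refcount(pp0)=3>1 -> COPY to pp3. 4 ppages; refcounts: pp0:2 pp1:3 pp2:3 pp3:1
Op 4: fork(P1) -> P3. 4 ppages; refcounts: pp0:3 pp1:4 pp2:4 pp3:1
Op 5: write(P2, v0, 111). refcount(pp3)=1 -> write in place. 4 ppages; refcounts: pp0:3 pp1:4 pp2:4 pp3:1
Op 6: read(P0, v1) -> 43. No state change.

yes no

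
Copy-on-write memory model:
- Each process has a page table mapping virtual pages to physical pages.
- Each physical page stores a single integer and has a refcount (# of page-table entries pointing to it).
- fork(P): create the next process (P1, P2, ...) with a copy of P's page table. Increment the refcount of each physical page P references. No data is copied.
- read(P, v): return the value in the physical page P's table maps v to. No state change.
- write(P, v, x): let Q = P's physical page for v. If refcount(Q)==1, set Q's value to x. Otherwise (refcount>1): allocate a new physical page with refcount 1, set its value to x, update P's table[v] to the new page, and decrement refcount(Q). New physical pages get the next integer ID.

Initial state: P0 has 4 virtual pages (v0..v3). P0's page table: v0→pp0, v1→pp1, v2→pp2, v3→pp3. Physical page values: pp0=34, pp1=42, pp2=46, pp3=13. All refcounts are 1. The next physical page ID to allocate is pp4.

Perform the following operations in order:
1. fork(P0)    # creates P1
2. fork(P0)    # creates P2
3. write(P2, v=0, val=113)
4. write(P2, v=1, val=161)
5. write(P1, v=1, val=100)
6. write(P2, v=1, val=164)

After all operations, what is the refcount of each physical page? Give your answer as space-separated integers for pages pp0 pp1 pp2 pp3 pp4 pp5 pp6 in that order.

Answer: 2 1 3 3 1 1 1

Derivation:
Op 1: fork(P0) -> P1. 4 ppages; refcounts: pp0:2 pp1:2 pp2:2 pp3:2
Op 2: fork(P0) -> P2. 4 ppages; refcounts: pp0:3 pp1:3 pp2:3 pp3:3
Op 3: write(P2, v0, 113). refcount(pp0)=3>1 -> COPY to pp4. 5 ppages; refcounts: pp0:2 pp1:3 pp2:3 pp3:3 pp4:1
Op 4: write(P2, v1, 161). refcount(pp1)=3>1 -> COPY to pp5. 6 ppages; refcounts: pp0:2 pp1:2 pp2:3 pp3:3 pp4:1 pp5:1
Op 5: write(P1, v1, 100). refcount(pp1)=2>1 -> COPY to pp6. 7 ppages; refcounts: pp0:2 pp1:1 pp2:3 pp3:3 pp4:1 pp5:1 pp6:1
Op 6: write(P2, v1, 164). refcount(pp5)=1 -> write in place. 7 ppages; refcounts: pp0:2 pp1:1 pp2:3 pp3:3 pp4:1 pp5:1 pp6:1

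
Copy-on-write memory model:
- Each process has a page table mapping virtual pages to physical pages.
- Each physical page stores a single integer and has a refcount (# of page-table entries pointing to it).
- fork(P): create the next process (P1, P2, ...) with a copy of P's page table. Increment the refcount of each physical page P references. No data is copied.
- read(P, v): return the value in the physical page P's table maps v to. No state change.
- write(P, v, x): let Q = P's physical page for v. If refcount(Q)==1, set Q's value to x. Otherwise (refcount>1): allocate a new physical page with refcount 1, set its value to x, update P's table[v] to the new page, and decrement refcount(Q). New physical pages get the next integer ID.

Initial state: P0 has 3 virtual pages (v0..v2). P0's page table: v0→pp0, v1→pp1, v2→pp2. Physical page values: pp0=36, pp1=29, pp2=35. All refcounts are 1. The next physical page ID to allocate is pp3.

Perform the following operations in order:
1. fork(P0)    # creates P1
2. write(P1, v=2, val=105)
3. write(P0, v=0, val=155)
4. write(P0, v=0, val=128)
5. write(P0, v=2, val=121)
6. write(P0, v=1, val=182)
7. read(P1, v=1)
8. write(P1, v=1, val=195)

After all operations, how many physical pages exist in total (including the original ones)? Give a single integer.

Op 1: fork(P0) -> P1. 3 ppages; refcounts: pp0:2 pp1:2 pp2:2
Op 2: write(P1, v2, 105). refcount(pp2)=2>1 -> COPY to pp3. 4 ppages; refcounts: pp0:2 pp1:2 pp2:1 pp3:1
Op 3: write(P0, v0, 155). refcount(pp0)=2>1 -> COPY to pp4. 5 ppages; refcounts: pp0:1 pp1:2 pp2:1 pp3:1 pp4:1
Op 4: write(P0, v0, 128). refcount(pp4)=1 -> write in place. 5 ppages; refcounts: pp0:1 pp1:2 pp2:1 pp3:1 pp4:1
Op 5: write(P0, v2, 121). refcount(pp2)=1 -> write in place. 5 ppages; refcounts: pp0:1 pp1:2 pp2:1 pp3:1 pp4:1
Op 6: write(P0, v1, 182). refcount(pp1)=2>1 -> COPY to pp5. 6 ppages; refcounts: pp0:1 pp1:1 pp2:1 pp3:1 pp4:1 pp5:1
Op 7: read(P1, v1) -> 29. No state change.
Op 8: write(P1, v1, 195). refcount(pp1)=1 -> write in place. 6 ppages; refcounts: pp0:1 pp1:1 pp2:1 pp3:1 pp4:1 pp5:1

Answer: 6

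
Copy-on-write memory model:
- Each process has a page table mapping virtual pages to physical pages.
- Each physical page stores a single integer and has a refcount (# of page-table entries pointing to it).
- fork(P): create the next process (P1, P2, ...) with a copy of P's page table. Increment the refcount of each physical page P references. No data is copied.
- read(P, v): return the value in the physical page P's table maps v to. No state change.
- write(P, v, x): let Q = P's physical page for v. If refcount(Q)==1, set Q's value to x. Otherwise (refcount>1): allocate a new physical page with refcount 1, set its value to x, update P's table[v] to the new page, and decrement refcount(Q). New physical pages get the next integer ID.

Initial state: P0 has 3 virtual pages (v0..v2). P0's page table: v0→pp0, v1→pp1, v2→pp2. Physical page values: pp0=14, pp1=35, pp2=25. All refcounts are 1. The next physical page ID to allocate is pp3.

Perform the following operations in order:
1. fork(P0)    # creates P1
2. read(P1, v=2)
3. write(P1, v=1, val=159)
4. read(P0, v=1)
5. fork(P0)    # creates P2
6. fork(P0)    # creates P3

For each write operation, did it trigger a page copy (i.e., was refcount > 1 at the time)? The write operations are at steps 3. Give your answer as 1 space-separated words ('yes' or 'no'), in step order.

Op 1: fork(P0) -> P1. 3 ppages; refcounts: pp0:2 pp1:2 pp2:2
Op 2: read(P1, v2) -> 25. No state change.
Op 3: write(P1, v1, 159). refcount(pp1)=2>1 -> COPY to pp3. 4 ppages; refcounts: pp0:2 pp1:1 pp2:2 pp3:1
Op 4: read(P0, v1) -> 35. No state change.
Op 5: fork(P0) -> P2. 4 ppages; refcounts: pp0:3 pp1:2 pp2:3 pp3:1
Op 6: fork(P0) -> P3. 4 ppages; refcounts: pp0:4 pp1:3 pp2:4 pp3:1

yes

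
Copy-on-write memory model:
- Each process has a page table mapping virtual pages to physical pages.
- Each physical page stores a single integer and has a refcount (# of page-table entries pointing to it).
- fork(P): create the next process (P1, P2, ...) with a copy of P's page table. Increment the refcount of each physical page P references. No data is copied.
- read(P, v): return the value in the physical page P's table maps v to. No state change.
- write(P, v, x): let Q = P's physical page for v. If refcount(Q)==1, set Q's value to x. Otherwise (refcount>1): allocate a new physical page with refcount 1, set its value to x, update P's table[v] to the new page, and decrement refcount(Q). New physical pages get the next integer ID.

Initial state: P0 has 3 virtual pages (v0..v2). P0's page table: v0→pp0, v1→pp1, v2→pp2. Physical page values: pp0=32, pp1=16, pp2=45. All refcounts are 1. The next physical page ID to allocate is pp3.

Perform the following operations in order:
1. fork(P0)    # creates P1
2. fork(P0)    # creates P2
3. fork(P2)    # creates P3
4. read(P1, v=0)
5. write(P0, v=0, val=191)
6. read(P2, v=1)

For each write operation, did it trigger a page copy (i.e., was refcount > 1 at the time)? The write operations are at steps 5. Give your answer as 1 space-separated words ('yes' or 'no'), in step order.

Op 1: fork(P0) -> P1. 3 ppages; refcounts: pp0:2 pp1:2 pp2:2
Op 2: fork(P0) -> P2. 3 ppages; refcounts: pp0:3 pp1:3 pp2:3
Op 3: fork(P2) -> P3. 3 ppages; refcounts: pp0:4 pp1:4 pp2:4
Op 4: read(P1, v0) -> 32. No state change.
Op 5: write(P0, v0, 191). refcount(pp0)=4>1 -> COPY to pp3. 4 ppages; refcounts: pp0:3 pp1:4 pp2:4 pp3:1
Op 6: read(P2, v1) -> 16. No state change.

yes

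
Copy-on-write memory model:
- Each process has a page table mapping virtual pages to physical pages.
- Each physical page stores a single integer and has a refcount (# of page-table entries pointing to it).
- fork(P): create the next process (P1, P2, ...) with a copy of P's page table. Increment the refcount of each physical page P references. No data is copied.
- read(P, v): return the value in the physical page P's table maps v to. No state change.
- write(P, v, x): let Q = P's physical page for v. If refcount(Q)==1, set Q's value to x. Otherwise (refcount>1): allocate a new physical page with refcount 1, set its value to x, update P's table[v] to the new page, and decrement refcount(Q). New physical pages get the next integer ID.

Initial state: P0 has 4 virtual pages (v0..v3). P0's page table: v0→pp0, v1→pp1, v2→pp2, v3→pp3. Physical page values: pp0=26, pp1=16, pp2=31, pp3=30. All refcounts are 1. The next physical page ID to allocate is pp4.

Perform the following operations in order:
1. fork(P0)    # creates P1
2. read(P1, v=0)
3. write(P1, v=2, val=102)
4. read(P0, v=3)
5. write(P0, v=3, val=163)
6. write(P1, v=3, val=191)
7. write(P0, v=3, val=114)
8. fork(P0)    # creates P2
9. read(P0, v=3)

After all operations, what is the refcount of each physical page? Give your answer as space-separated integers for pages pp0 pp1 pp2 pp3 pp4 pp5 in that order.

Op 1: fork(P0) -> P1. 4 ppages; refcounts: pp0:2 pp1:2 pp2:2 pp3:2
Op 2: read(P1, v0) -> 26. No state change.
Op 3: write(P1, v2, 102). refcount(pp2)=2>1 -> COPY to pp4. 5 ppages; refcounts: pp0:2 pp1:2 pp2:1 pp3:2 pp4:1
Op 4: read(P0, v3) -> 30. No state change.
Op 5: write(P0, v3, 163). refcount(pp3)=2>1 -> COPY to pp5. 6 ppages; refcounts: pp0:2 pp1:2 pp2:1 pp3:1 pp4:1 pp5:1
Op 6: write(P1, v3, 191). refcount(pp3)=1 -> write in place. 6 ppages; refcounts: pp0:2 pp1:2 pp2:1 pp3:1 pp4:1 pp5:1
Op 7: write(P0, v3, 114). refcount(pp5)=1 -> write in place. 6 ppages; refcounts: pp0:2 pp1:2 pp2:1 pp3:1 pp4:1 pp5:1
Op 8: fork(P0) -> P2. 6 ppages; refcounts: pp0:3 pp1:3 pp2:2 pp3:1 pp4:1 pp5:2
Op 9: read(P0, v3) -> 114. No state change.

Answer: 3 3 2 1 1 2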